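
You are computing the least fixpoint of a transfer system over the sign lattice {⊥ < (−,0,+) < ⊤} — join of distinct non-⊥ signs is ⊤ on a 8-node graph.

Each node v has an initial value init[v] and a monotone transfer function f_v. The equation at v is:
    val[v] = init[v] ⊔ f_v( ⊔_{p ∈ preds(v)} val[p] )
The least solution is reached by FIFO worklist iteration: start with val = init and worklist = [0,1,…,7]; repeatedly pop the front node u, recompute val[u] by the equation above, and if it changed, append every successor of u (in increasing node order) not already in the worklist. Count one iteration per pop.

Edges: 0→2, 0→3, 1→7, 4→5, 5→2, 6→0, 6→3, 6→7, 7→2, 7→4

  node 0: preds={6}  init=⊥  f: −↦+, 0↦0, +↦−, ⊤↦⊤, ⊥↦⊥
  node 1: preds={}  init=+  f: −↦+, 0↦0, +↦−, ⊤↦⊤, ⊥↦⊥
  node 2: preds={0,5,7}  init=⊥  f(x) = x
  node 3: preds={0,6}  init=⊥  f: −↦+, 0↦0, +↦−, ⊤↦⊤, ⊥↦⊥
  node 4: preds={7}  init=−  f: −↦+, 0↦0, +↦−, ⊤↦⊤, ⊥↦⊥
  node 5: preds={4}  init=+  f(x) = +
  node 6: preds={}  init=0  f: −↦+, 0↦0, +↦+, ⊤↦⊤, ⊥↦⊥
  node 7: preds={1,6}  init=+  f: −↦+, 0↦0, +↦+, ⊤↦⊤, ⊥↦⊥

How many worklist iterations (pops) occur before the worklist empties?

11

Iteration log — 11 steps:
  step 1. node 0  ⊔preds=0  new=0  old=⊥  +wl: 
  step 2. node 1  ⊔preds=⊥  new=+  stable
  step 3. node 2  ⊔preds=⊤  new=⊤  old=⊥  +wl: 
  step 4. node 3  ⊔preds=0  new=0  old=⊥  +wl: 
  step 5. node 4  ⊔preds=+  new=−  stable
  step 6. node 5  ⊔preds=−  new=+  stable
  step 7. node 6  ⊔preds=⊥  new=0  stable
  step 8. node 7  ⊔preds=⊤  new=⊤  old=+  +wl: 2,4
  step 9. node 2  ⊔preds=⊤  new=⊤  stable
  step 10. node 4  ⊔preds=⊤  new=⊤  old=−  +wl: 5
  step 11. node 5  ⊔preds=⊤  new=+  stable

Least fixpoint reached:
  node 0: 0
  node 1: +
  node 2: ⊤
  node 3: 0
  node 4: ⊤
  node 5: +
  node 6: 0
  node 7: ⊤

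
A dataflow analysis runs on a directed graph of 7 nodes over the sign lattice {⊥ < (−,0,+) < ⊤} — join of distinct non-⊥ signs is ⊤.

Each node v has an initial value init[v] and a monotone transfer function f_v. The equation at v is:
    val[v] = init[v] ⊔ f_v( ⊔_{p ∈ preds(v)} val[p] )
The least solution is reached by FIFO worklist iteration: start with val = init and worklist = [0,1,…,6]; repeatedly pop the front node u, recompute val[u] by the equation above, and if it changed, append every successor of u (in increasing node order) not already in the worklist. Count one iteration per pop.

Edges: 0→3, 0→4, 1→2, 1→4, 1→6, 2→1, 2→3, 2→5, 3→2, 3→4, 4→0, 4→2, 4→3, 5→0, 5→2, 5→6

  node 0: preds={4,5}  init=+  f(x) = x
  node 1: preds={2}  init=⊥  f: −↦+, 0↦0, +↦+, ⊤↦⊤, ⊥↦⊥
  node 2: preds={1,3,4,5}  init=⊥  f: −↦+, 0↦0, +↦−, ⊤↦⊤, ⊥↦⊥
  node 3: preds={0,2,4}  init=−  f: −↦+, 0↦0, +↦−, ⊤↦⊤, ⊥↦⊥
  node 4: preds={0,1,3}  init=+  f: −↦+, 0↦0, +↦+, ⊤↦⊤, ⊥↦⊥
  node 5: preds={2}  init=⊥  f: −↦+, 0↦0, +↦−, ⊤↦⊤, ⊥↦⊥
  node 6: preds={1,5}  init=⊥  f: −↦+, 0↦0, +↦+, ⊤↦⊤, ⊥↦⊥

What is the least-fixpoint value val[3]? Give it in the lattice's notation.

Iteration log — 13 steps:
  step 1. node 0  ⊔preds=+  new=+  stable
  step 2. node 1  ⊔preds=⊥  new=⊥  stable
  step 3. node 2  ⊔preds=⊤  new=⊤  old=⊥  +wl: 1
  step 4. node 3  ⊔preds=⊤  new=⊤  old=−  +wl: 2
  step 5. node 4  ⊔preds=⊤  new=⊤  old=+  +wl: 0,3
  step 6. node 5  ⊔preds=⊤  new=⊤  old=⊥  +wl: 
  step 7. node 6  ⊔preds=⊤  new=⊤  old=⊥  +wl: 
  step 8. node 1  ⊔preds=⊤  new=⊤  old=⊥  +wl: 4,6
  step 9. node 2  ⊔preds=⊤  new=⊤  stable
  step 10. node 0  ⊔preds=⊤  new=⊤  old=+  +wl: 
  step 11. node 3  ⊔preds=⊤  new=⊤  stable
  step 12. node 4  ⊔preds=⊤  new=⊤  stable
  step 13. node 6  ⊔preds=⊤  new=⊤  stable

Least fixpoint reached:
  node 0: ⊤
  node 1: ⊤
  node 2: ⊤
  node 3: ⊤
  node 4: ⊤
  node 5: ⊤
  node 6: ⊤

⊤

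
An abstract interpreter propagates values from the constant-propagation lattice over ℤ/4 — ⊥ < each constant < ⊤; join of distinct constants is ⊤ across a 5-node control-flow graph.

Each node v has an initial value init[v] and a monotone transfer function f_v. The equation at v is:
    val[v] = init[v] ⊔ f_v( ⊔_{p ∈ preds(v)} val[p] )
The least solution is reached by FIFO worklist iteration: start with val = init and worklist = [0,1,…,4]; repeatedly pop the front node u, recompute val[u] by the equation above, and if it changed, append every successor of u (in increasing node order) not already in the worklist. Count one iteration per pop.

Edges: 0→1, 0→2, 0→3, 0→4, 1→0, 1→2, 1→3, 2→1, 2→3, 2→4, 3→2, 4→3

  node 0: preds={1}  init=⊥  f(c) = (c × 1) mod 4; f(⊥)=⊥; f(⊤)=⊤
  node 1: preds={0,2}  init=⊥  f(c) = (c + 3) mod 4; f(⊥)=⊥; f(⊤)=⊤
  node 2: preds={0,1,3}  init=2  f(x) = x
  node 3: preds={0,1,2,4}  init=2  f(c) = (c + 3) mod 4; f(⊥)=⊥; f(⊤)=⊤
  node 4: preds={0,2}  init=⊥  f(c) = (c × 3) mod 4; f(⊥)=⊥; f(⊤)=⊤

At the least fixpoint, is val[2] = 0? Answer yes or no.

Trace (15 dequeues):
  [1] u=0 | in ⊥ | out ⊥ | ==
  [2] u=1 | in 2 | out 1 | prev ⊥ | push {0}
  [3] u=2 | in ⊤ | out ⊤ | prev 2 | push {1}
  [4] u=3 | in ⊤ | out ⊤ | prev 2 | push {2}
  [5] u=4 | in ⊤ | out ⊤ | prev ⊥ | push {3}
  [6] u=0 | in 1 | out 1 | prev ⊥ | push {4}
  [7] u=1 | in ⊤ | out ⊤ | prev 1 | push {0}
  [8] u=2 | in ⊤ | out ⊤ | ==
  [9] u=3 | in ⊤ | out ⊤ | ==
  [10] u=4 | in ⊤ | out ⊤ | ==
  [11] u=0 | in ⊤ | out ⊤ | prev 1 | push {1,2,3,4}
  [12] u=1 | in ⊤ | out ⊤ | ==
  [13] u=2 | in ⊤ | out ⊤ | ==
  [14] u=3 | in ⊤ | out ⊤ | ==
  [15] u=4 | in ⊤ | out ⊤ | ==

Converged values:
  [0] ⊤
  [1] ⊤
  [2] ⊤
  [3] ⊤
  [4] ⊤

no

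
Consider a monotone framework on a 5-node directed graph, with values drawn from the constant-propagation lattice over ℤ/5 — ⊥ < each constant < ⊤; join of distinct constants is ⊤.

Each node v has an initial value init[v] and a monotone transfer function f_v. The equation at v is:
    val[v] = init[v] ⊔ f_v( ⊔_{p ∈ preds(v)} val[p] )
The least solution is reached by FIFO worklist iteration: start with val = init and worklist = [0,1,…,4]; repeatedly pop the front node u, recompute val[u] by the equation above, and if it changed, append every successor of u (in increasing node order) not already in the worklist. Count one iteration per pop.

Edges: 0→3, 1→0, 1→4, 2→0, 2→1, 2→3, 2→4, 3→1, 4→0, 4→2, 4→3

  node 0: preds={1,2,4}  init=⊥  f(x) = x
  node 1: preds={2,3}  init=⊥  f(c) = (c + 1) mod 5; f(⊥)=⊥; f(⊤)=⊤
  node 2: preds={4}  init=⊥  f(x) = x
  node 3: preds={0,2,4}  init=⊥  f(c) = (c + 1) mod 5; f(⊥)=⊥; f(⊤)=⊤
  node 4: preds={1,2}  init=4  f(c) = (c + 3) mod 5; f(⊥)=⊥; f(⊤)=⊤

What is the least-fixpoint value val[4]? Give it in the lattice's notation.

Trace (12 dequeues):
  [1] u=0 | in 4 | out 4 | prev ⊥ | push {}
  [2] u=1 | in ⊥ | out ⊥ | ==
  [3] u=2 | in 4 | out 4 | prev ⊥ | push {0,1}
  [4] u=3 | in 4 | out 0 | prev ⊥ | push {}
  [5] u=4 | in 4 | out ⊤ | prev 4 | push {2,3}
  [6] u=0 | in ⊤ | out ⊤ | prev 4 | push {}
  [7] u=1 | in ⊤ | out ⊤ | prev ⊥ | push {0,4}
  [8] u=2 | in ⊤ | out ⊤ | prev 4 | push {1}
  [9] u=3 | in ⊤ | out ⊤ | prev 0 | push {}
  [10] u=0 | in ⊤ | out ⊤ | ==
  [11] u=4 | in ⊤ | out ⊤ | ==
  [12] u=1 | in ⊤ | out ⊤ | ==

Converged values:
  [0] ⊤
  [1] ⊤
  [2] ⊤
  [3] ⊤
  [4] ⊤

⊤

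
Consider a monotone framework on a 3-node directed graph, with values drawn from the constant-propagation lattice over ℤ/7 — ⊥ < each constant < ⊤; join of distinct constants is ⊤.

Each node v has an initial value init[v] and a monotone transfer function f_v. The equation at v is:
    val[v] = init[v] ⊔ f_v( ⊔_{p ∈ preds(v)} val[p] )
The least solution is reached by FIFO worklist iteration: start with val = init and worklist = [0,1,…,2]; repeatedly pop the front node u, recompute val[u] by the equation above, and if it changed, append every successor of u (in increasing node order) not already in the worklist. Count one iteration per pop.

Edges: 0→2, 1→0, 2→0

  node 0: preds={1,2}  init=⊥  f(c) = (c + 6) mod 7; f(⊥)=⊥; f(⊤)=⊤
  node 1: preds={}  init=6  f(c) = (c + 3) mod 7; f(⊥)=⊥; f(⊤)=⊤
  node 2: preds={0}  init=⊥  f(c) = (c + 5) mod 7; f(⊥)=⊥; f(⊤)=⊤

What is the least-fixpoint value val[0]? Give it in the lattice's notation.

⊤

Worklist (6 pops):
  #1 pop 0: in=6 → 5 (was ⊥); enqueue []
  #2 pop 1: in=⊥ → 6 (no change)
  #3 pop 2: in=5 → 3 (was ⊥); enqueue [0]
  #4 pop 0: in=⊤ → ⊤ (was 5); enqueue [2]
  #5 pop 2: in=⊤ → ⊤ (was 3); enqueue [0]
  #6 pop 0: in=⊤ → ⊤ (no change)

Fixpoint:
  val[0] = ⊤
  val[1] = 6
  val[2] = ⊤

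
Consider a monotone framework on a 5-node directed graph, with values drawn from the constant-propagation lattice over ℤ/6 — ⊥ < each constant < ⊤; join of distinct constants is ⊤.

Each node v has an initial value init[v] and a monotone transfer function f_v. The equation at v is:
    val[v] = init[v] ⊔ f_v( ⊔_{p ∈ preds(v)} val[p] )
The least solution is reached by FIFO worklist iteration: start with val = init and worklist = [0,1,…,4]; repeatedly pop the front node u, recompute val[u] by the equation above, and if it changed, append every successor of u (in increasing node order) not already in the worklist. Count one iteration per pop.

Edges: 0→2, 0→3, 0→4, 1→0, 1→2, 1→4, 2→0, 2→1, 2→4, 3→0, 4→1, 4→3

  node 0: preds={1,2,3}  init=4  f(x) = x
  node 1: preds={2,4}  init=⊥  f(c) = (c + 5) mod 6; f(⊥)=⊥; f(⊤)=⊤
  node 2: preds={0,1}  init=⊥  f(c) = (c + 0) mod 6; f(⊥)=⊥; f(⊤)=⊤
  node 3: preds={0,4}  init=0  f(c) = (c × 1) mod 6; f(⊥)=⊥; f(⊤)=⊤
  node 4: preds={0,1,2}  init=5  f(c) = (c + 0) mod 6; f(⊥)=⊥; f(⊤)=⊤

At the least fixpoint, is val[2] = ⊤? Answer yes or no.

yes

Worklist (11 pops):
  #1 pop 0: in=0 → ⊤ (was 4); enqueue []
  #2 pop 1: in=5 → 4 (was ⊥); enqueue [0]
  #3 pop 2: in=⊤ → ⊤ (was ⊥); enqueue [1]
  #4 pop 3: in=⊤ → ⊤ (was 0); enqueue []
  #5 pop 4: in=⊤ → ⊤ (was 5); enqueue [3]
  #6 pop 0: in=⊤ → ⊤ (no change)
  #7 pop 1: in=⊤ → ⊤ (was 4); enqueue [0,2,4]
  #8 pop 3: in=⊤ → ⊤ (no change)
  #9 pop 0: in=⊤ → ⊤ (no change)
  #10 pop 2: in=⊤ → ⊤ (no change)
  #11 pop 4: in=⊤ → ⊤ (no change)

Fixpoint:
  val[0] = ⊤
  val[1] = ⊤
  val[2] = ⊤
  val[3] = ⊤
  val[4] = ⊤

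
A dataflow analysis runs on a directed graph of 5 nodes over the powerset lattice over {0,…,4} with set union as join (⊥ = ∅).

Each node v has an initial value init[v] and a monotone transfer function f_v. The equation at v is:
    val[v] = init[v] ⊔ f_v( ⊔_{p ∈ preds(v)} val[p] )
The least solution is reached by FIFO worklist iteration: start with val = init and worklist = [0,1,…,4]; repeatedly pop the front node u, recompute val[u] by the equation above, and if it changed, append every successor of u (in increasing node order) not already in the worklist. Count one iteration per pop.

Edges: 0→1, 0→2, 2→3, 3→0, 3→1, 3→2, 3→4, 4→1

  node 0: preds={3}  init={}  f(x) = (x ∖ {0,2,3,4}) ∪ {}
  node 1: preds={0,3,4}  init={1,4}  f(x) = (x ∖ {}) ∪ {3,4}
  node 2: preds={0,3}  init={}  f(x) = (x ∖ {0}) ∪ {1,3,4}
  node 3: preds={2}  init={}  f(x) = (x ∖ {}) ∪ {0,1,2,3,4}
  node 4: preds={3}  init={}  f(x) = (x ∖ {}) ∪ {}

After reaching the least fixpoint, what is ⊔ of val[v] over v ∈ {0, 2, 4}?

{0,1,2,3,4}

Worklist (9 pops):
  #1 pop 0: in={} → {} (no change)
  #2 pop 1: in={} → {1,3,4} (was {1,4}); enqueue []
  #3 pop 2: in={} → {1,3,4} (was {}); enqueue []
  #4 pop 3: in={1,3,4} → {0,1,2,3,4} (was {}); enqueue [0,1,2]
  #5 pop 4: in={0,1,2,3,4} → {0,1,2,3,4} (was {}); enqueue []
  #6 pop 0: in={0,1,2,3,4} → {1} (was {}); enqueue []
  #7 pop 1: in={0,1,2,3,4} → {0,1,2,3,4} (was {1,3,4}); enqueue []
  #8 pop 2: in={0,1,2,3,4} → {1,2,3,4} (was {1,3,4}); enqueue [3]
  #9 pop 3: in={1,2,3,4} → {0,1,2,3,4} (no change)

Fixpoint:
  val[0] = {1}
  val[1] = {0,1,2,3,4}
  val[2] = {1,2,3,4}
  val[3] = {0,1,2,3,4}
  val[4] = {0,1,2,3,4}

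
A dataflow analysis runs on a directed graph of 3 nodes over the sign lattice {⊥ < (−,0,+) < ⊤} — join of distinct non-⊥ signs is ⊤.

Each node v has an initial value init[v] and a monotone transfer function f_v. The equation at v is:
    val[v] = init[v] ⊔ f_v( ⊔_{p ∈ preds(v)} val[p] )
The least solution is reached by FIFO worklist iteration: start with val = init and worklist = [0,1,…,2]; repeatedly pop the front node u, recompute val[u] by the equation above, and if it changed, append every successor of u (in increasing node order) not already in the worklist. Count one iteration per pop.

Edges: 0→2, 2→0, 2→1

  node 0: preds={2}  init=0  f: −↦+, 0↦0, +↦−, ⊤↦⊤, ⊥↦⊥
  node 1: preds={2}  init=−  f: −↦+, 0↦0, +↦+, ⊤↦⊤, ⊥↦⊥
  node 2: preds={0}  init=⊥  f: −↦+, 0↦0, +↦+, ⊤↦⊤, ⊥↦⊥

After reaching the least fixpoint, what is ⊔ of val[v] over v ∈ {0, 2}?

0

Worklist (5 pops):
  #1 pop 0: in=⊥ → 0 (no change)
  #2 pop 1: in=⊥ → − (no change)
  #3 pop 2: in=0 → 0 (was ⊥); enqueue [0,1]
  #4 pop 0: in=0 → 0 (no change)
  #5 pop 1: in=0 → ⊤ (was −); enqueue []

Fixpoint:
  val[0] = 0
  val[1] = ⊤
  val[2] = 0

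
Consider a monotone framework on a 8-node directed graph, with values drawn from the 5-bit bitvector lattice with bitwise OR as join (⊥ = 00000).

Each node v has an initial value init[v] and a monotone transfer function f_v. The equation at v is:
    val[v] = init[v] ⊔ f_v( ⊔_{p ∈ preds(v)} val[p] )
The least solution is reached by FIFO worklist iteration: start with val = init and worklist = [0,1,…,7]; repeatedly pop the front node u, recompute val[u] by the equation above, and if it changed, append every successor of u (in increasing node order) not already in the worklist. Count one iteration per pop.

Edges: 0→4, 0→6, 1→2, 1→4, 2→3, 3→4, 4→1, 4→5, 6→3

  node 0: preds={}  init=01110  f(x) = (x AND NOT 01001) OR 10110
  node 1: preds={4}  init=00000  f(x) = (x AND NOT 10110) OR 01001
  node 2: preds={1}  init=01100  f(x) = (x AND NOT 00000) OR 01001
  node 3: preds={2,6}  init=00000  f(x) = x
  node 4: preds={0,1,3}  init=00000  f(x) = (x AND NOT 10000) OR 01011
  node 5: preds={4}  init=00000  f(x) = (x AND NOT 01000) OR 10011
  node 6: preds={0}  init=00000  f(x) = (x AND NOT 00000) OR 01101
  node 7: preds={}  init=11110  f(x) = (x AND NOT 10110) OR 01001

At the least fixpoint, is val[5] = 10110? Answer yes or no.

Trace (11 dequeues):
  [1] u=0 | in 00000 | out 11110 | prev 01110 | push {}
  [2] u=1 | in 00000 | out 01001 | prev 00000 | push {}
  [3] u=2 | in 01001 | out 01101 | prev 01100 | push {}
  [4] u=3 | in 01101 | out 01101 | prev 00000 | push {}
  [5] u=4 | in 11111 | out 01111 | prev 00000 | push {1}
  [6] u=5 | in 01111 | out 10111 | prev 00000 | push {}
  [7] u=6 | in 11110 | out 11111 | prev 00000 | push {3}
  [8] u=7 | in 00000 | out 11111 | prev 11110 | push {}
  [9] u=1 | in 01111 | out 01001 | ==
  [10] u=3 | in 11111 | out 11111 | prev 01101 | push {4}
  [11] u=4 | in 11111 | out 01111 | ==

Converged values:
  [0] 11110
  [1] 01001
  [2] 01101
  [3] 11111
  [4] 01111
  [5] 10111
  [6] 11111
  [7] 11111

no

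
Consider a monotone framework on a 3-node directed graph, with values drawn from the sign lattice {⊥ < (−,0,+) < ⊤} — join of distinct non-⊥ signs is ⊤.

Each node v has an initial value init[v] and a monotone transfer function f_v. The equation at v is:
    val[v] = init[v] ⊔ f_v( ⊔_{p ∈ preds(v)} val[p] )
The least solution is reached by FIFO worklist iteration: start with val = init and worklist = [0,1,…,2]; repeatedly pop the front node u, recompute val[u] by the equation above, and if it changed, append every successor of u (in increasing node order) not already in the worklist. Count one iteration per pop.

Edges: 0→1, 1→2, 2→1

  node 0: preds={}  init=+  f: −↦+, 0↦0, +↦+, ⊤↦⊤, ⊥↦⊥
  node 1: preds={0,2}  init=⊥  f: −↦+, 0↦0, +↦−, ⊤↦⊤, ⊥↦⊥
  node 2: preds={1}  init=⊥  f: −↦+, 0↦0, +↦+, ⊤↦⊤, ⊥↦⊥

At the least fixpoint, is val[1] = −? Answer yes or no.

yes

Iteration log — 4 steps:
  step 1. node 0  ⊔preds=⊥  new=+  stable
  step 2. node 1  ⊔preds=+  new=−  old=⊥  +wl: 
  step 3. node 2  ⊔preds=−  new=+  old=⊥  +wl: 1
  step 4. node 1  ⊔preds=+  new=−  stable

Least fixpoint reached:
  node 0: +
  node 1: −
  node 2: +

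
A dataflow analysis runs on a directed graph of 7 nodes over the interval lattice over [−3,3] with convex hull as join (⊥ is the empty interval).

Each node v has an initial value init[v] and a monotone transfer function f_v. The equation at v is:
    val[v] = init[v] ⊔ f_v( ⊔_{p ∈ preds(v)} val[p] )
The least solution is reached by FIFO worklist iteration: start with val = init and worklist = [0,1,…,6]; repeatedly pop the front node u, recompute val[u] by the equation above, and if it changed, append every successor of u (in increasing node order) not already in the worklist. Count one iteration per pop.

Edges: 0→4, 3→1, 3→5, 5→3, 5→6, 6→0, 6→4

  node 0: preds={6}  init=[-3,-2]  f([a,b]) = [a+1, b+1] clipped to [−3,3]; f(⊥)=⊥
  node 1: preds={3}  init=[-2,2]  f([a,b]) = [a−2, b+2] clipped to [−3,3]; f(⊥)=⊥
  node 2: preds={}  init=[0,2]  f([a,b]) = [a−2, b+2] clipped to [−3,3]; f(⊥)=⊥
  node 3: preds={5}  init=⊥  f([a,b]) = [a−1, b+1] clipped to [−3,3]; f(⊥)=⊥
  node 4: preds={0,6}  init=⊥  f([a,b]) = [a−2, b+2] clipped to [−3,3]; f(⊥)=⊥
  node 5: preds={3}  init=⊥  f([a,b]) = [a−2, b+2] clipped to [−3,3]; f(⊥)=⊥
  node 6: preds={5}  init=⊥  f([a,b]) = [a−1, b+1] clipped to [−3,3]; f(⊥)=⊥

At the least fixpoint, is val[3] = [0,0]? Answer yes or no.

Iteration log — 7 steps:
  step 1. node 0  ⊔preds=⊥  new=[-3,-2]  stable
  step 2. node 1  ⊔preds=⊥  new=[-2,2]  stable
  step 3. node 2  ⊔preds=⊥  new=[0,2]  stable
  step 4. node 3  ⊔preds=⊥  new=⊥  stable
  step 5. node 4  ⊔preds=[-3,-2]  new=[-3,0]  old=⊥  +wl: 
  step 6. node 5  ⊔preds=⊥  new=⊥  stable
  step 7. node 6  ⊔preds=⊥  new=⊥  stable

Least fixpoint reached:
  node 0: [-3,-2]
  node 1: [-2,2]
  node 2: [0,2]
  node 3: ⊥
  node 4: [-3,0]
  node 5: ⊥
  node 6: ⊥

no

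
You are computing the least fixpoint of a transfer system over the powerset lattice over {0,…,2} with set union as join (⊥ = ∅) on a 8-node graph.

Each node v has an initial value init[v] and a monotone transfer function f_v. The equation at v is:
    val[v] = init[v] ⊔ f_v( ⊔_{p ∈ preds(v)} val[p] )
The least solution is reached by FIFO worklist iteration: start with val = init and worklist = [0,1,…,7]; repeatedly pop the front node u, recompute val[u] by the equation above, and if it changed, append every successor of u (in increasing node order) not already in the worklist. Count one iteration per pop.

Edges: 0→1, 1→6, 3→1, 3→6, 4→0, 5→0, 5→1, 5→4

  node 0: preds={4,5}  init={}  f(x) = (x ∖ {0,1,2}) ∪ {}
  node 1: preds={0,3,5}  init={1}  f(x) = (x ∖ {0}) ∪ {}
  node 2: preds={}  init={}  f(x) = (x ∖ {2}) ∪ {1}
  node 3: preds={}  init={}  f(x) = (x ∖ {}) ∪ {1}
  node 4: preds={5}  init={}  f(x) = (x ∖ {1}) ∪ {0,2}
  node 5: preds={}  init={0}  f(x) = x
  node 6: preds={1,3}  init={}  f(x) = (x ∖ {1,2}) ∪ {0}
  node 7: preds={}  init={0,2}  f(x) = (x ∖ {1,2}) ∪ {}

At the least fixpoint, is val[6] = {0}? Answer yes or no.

yes

Trace (10 dequeues):
  [1] u=0 | in {0} | out {} | ==
  [2] u=1 | in {0} | out {1} | ==
  [3] u=2 | in {} | out {1} | prev {} | push {}
  [4] u=3 | in {} | out {1} | prev {} | push {1}
  [5] u=4 | in {0} | out {0,2} | prev {} | push {0}
  [6] u=5 | in {} | out {0} | ==
  [7] u=6 | in {1} | out {0} | prev {} | push {}
  [8] u=7 | in {} | out {0,2} | ==
  [9] u=1 | in {0,1} | out {1} | ==
  [10] u=0 | in {0,2} | out {} | ==

Converged values:
  [0] {}
  [1] {1}
  [2] {1}
  [3] {1}
  [4] {0,2}
  [5] {0}
  [6] {0}
  [7] {0,2}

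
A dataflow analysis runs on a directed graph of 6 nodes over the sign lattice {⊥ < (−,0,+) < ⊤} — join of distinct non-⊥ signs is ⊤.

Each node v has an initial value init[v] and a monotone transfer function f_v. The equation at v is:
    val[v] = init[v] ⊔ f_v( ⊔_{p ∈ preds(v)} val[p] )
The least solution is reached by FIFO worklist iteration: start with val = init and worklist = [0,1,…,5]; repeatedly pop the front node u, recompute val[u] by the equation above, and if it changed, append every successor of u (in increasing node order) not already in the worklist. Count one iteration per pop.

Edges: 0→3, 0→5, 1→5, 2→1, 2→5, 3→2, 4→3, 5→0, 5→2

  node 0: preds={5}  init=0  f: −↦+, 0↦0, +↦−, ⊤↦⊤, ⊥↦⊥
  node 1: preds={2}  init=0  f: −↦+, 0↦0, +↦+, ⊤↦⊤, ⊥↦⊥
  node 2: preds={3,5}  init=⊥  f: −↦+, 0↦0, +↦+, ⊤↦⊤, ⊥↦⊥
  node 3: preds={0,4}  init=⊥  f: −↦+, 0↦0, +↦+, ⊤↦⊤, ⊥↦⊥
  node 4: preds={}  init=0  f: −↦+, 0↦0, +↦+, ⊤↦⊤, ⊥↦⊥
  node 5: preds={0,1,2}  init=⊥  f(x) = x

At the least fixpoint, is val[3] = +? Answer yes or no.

Iteration log — 10 steps:
  step 1. node 0  ⊔preds=⊥  new=0  stable
  step 2. node 1  ⊔preds=⊥  new=0  stable
  step 3. node 2  ⊔preds=⊥  new=⊥  stable
  step 4. node 3  ⊔preds=0  new=0  old=⊥  +wl: 2
  step 5. node 4  ⊔preds=⊥  new=0  stable
  step 6. node 5  ⊔preds=0  new=0  old=⊥  +wl: 0
  step 7. node 2  ⊔preds=0  new=0  old=⊥  +wl: 1,5
  step 8. node 0  ⊔preds=0  new=0  stable
  step 9. node 1  ⊔preds=0  new=0  stable
  step 10. node 5  ⊔preds=0  new=0  stable

Least fixpoint reached:
  node 0: 0
  node 1: 0
  node 2: 0
  node 3: 0
  node 4: 0
  node 5: 0

no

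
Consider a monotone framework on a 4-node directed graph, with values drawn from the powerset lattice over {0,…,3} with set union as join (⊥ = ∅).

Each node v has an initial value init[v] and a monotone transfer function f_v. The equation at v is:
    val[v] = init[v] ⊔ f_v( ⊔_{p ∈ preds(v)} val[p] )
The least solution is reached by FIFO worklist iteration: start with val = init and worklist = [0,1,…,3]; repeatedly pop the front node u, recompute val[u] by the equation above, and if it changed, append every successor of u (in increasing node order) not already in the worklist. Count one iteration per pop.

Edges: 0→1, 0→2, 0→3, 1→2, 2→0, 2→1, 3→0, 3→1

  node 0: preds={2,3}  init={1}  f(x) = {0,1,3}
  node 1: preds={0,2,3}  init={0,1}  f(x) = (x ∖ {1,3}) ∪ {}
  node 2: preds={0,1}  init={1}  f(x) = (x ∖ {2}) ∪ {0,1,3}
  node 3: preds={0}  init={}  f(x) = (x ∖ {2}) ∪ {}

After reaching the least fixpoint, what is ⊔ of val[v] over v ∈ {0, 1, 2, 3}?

Trace (6 dequeues):
  [1] u=0 | in {1} | out {0,1,3} | prev {1} | push {}
  [2] u=1 | in {0,1,3} | out {0,1} | ==
  [3] u=2 | in {0,1,3} | out {0,1,3} | prev {1} | push {0,1}
  [4] u=3 | in {0,1,3} | out {0,1,3} | prev {} | push {}
  [5] u=0 | in {0,1,3} | out {0,1,3} | ==
  [6] u=1 | in {0,1,3} | out {0,1} | ==

Converged values:
  [0] {0,1,3}
  [1] {0,1}
  [2] {0,1,3}
  [3] {0,1,3}

{0,1,3}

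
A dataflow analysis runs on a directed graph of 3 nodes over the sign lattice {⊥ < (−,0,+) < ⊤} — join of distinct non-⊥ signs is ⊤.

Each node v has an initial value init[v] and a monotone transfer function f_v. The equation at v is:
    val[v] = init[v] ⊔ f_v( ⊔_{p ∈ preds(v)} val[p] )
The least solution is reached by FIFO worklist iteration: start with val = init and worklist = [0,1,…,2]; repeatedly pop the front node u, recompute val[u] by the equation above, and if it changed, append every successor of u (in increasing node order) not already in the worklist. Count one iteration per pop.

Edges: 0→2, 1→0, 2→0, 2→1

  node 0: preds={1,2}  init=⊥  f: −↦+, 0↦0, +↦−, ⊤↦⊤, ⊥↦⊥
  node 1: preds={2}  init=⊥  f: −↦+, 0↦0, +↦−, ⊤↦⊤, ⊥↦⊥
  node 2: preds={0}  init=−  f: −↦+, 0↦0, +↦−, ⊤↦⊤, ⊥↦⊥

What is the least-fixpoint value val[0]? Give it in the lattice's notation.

Iteration log — 8 steps:
  step 1. node 0  ⊔preds=−  new=+  old=⊥  +wl: 
  step 2. node 1  ⊔preds=−  new=+  old=⊥  +wl: 0
  step 3. node 2  ⊔preds=+  new=−  stable
  step 4. node 0  ⊔preds=⊤  new=⊤  old=+  +wl: 2
  step 5. node 2  ⊔preds=⊤  new=⊤  old=−  +wl: 0,1
  step 6. node 0  ⊔preds=⊤  new=⊤  stable
  step 7. node 1  ⊔preds=⊤  new=⊤  old=+  +wl: 0
  step 8. node 0  ⊔preds=⊤  new=⊤  stable

Least fixpoint reached:
  node 0: ⊤
  node 1: ⊤
  node 2: ⊤

⊤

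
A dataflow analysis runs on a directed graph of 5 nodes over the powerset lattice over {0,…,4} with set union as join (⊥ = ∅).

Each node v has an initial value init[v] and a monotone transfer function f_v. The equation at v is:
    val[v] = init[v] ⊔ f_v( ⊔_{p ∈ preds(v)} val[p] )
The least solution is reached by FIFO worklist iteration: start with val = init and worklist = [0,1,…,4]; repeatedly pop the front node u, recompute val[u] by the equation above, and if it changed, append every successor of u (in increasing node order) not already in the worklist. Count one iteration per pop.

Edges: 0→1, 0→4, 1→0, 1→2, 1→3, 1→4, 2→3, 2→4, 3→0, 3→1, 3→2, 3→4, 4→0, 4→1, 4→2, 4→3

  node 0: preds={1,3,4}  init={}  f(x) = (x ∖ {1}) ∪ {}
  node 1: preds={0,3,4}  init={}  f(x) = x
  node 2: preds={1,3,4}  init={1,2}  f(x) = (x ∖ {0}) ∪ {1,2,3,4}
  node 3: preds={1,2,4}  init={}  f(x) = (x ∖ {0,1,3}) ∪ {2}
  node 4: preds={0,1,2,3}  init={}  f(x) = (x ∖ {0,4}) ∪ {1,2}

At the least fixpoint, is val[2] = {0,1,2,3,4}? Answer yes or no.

Trace (11 dequeues):
  [1] u=0 | in {} | out {} | ==
  [2] u=1 | in {} | out {} | ==
  [3] u=2 | in {} | out {1,2,3,4} | prev {1,2} | push {}
  [4] u=3 | in {1,2,3,4} | out {2,4} | prev {} | push {0,1,2}
  [5] u=4 | in {1,2,3,4} | out {1,2,3} | prev {} | push {3}
  [6] u=0 | in {1,2,3,4} | out {2,3,4} | prev {} | push {4}
  [7] u=1 | in {1,2,3,4} | out {1,2,3,4} | prev {} | push {0}
  [8] u=2 | in {1,2,3,4} | out {1,2,3,4} | ==
  [9] u=3 | in {1,2,3,4} | out {2,4} | ==
  [10] u=4 | in {1,2,3,4} | out {1,2,3} | ==
  [11] u=0 | in {1,2,3,4} | out {2,3,4} | ==

Converged values:
  [0] {2,3,4}
  [1] {1,2,3,4}
  [2] {1,2,3,4}
  [3] {2,4}
  [4] {1,2,3}

no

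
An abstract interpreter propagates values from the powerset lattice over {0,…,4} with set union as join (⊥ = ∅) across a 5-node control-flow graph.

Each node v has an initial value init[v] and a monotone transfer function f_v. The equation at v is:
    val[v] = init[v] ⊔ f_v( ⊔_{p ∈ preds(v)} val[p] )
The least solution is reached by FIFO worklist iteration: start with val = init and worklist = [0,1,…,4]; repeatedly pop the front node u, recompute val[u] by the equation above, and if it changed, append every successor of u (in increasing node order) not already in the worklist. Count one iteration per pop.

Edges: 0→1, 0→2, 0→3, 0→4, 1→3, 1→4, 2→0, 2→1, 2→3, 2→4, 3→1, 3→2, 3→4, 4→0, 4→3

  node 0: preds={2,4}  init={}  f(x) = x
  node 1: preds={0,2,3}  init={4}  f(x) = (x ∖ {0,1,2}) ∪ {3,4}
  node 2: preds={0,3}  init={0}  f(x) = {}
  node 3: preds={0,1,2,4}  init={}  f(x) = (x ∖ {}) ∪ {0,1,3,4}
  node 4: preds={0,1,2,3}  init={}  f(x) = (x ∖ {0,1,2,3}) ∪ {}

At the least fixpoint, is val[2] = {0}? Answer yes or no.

Trace (12 dequeues):
  [1] u=0 | in {0} | out {0} | prev {} | push {}
  [2] u=1 | in {0} | out {3,4} | prev {4} | push {}
  [3] u=2 | in {0} | out {0} | ==
  [4] u=3 | in {0,3,4} | out {0,1,3,4} | prev {} | push {1,2}
  [5] u=4 | in {0,1,3,4} | out {4} | prev {} | push {0,3}
  [6] u=1 | in {0,1,3,4} | out {3,4} | ==
  [7] u=2 | in {0,1,3,4} | out {0} | ==
  [8] u=0 | in {0,4} | out {0,4} | prev {0} | push {1,2,4}
  [9] u=3 | in {0,3,4} | out {0,1,3,4} | ==
  [10] u=1 | in {0,1,3,4} | out {3,4} | ==
  [11] u=2 | in {0,1,3,4} | out {0} | ==
  [12] u=4 | in {0,1,3,4} | out {4} | ==

Converged values:
  [0] {0,4}
  [1] {3,4}
  [2] {0}
  [3] {0,1,3,4}
  [4] {4}

yes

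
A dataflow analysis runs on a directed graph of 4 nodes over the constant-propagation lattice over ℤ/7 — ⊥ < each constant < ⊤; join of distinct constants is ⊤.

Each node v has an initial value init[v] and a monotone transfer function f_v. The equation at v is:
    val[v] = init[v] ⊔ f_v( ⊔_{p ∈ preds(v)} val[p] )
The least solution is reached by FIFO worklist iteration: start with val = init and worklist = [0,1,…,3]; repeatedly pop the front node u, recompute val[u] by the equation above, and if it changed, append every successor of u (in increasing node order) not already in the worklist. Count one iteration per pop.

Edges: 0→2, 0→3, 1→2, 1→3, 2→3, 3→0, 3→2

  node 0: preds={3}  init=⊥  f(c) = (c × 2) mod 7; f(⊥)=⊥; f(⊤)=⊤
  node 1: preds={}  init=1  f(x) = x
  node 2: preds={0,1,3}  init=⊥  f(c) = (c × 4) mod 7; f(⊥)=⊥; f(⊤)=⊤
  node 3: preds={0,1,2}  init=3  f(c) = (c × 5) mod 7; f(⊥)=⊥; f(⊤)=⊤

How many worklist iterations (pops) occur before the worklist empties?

Iteration log — 7 steps:
  step 1. node 0  ⊔preds=3  new=6  old=⊥  +wl: 
  step 2. node 1  ⊔preds=⊥  new=1  stable
  step 3. node 2  ⊔preds=⊤  new=⊤  old=⊥  +wl: 
  step 4. node 3  ⊔preds=⊤  new=⊤  old=3  +wl: 0,2
  step 5. node 0  ⊔preds=⊤  new=⊤  old=6  +wl: 3
  step 6. node 2  ⊔preds=⊤  new=⊤  stable
  step 7. node 3  ⊔preds=⊤  new=⊤  stable

Least fixpoint reached:
  node 0: ⊤
  node 1: 1
  node 2: ⊤
  node 3: ⊤

7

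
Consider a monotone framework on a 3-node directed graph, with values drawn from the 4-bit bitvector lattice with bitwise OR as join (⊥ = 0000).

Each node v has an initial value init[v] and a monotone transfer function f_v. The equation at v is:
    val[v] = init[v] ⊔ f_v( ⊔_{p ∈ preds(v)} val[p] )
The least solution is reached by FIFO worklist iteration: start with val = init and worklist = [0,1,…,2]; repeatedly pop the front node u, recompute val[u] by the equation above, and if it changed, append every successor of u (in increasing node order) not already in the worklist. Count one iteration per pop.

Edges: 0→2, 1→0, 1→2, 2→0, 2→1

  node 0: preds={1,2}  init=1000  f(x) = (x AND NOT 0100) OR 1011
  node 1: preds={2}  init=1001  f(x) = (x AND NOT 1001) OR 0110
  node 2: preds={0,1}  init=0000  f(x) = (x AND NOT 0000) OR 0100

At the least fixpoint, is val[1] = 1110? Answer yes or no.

no

Iteration log — 5 steps:
  step 1. node 0  ⊔preds=1001  new=1011  old=1000  +wl: 
  step 2. node 1  ⊔preds=0000  new=1111  old=1001  +wl: 0
  step 3. node 2  ⊔preds=1111  new=1111  old=0000  +wl: 1
  step 4. node 0  ⊔preds=1111  new=1011  stable
  step 5. node 1  ⊔preds=1111  new=1111  stable

Least fixpoint reached:
  node 0: 1011
  node 1: 1111
  node 2: 1111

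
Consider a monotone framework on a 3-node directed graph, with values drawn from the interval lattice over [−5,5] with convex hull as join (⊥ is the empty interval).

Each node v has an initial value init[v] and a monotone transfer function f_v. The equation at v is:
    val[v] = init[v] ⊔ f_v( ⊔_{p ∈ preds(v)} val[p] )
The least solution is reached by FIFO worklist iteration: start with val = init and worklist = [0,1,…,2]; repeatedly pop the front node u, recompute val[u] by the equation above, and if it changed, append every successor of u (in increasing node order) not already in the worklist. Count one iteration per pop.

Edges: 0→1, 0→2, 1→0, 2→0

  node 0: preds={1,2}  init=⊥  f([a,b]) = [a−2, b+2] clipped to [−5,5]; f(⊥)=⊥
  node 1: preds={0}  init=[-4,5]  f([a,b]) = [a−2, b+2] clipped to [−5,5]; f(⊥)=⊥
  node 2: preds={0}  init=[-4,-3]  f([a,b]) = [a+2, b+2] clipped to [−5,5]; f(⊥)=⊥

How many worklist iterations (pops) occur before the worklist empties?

4

Iteration log — 4 steps:
  step 1. node 0  ⊔preds=[-4,5]  new=[-5,5]  old=⊥  +wl: 
  step 2. node 1  ⊔preds=[-5,5]  new=[-5,5]  old=[-4,5]  +wl: 0
  step 3. node 2  ⊔preds=[-5,5]  new=[-4,5]  old=[-4,-3]  +wl: 
  step 4. node 0  ⊔preds=[-5,5]  new=[-5,5]  stable

Least fixpoint reached:
  node 0: [-5,5]
  node 1: [-5,5]
  node 2: [-4,5]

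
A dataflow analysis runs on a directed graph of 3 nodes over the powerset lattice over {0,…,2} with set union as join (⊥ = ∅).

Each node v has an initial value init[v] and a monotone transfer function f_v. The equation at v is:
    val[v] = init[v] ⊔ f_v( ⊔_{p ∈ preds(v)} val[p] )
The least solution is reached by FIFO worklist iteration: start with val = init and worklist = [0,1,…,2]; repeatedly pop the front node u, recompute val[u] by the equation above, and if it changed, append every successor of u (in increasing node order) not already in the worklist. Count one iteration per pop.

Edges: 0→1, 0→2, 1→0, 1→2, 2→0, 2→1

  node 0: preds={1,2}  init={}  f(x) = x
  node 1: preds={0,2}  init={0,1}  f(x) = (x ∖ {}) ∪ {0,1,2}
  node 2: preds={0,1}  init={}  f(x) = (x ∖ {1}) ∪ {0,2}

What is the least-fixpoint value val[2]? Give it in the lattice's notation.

Trace (6 dequeues):
  [1] u=0 | in {0,1} | out {0,1} | prev {} | push {}
  [2] u=1 | in {0,1} | out {0,1,2} | prev {0,1} | push {0}
  [3] u=2 | in {0,1,2} | out {0,2} | prev {} | push {1}
  [4] u=0 | in {0,1,2} | out {0,1,2} | prev {0,1} | push {2}
  [5] u=1 | in {0,1,2} | out {0,1,2} | ==
  [6] u=2 | in {0,1,2} | out {0,2} | ==

Converged values:
  [0] {0,1,2}
  [1] {0,1,2}
  [2] {0,2}

{0,2}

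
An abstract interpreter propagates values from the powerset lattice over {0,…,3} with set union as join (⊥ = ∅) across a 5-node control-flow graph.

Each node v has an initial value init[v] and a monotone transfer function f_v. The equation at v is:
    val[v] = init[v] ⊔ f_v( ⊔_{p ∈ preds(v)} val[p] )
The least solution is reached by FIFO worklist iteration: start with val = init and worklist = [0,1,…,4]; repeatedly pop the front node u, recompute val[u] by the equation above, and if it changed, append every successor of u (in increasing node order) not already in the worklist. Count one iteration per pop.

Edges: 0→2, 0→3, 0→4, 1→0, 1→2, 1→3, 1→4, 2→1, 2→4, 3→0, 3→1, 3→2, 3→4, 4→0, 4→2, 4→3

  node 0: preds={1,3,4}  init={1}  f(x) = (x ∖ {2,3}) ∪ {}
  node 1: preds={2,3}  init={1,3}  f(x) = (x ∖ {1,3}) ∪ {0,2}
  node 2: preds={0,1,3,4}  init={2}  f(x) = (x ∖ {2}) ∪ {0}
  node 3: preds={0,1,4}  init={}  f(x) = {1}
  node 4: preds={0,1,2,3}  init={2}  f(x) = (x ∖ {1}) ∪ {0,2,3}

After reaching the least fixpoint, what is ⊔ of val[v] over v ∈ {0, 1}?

Iteration log — 10 steps:
  step 1. node 0  ⊔preds={1,2,3}  new={1}  stable
  step 2. node 1  ⊔preds={2}  new={0,1,2,3}  old={1,3}  +wl: 0
  step 3. node 2  ⊔preds={0,1,2,3}  new={0,1,2,3}  old={2}  +wl: 1
  step 4. node 3  ⊔preds={0,1,2,3}  new={1}  old={}  +wl: 2
  step 5. node 4  ⊔preds={0,1,2,3}  new={0,2,3}  old={2}  +wl: 3
  step 6. node 0  ⊔preds={0,1,2,3}  new={0,1}  old={1}  +wl: 4
  step 7. node 1  ⊔preds={0,1,2,3}  new={0,1,2,3}  stable
  step 8. node 2  ⊔preds={0,1,2,3}  new={0,1,2,3}  stable
  step 9. node 3  ⊔preds={0,1,2,3}  new={1}  stable
  step 10. node 4  ⊔preds={0,1,2,3}  new={0,2,3}  stable

Least fixpoint reached:
  node 0: {0,1}
  node 1: {0,1,2,3}
  node 2: {0,1,2,3}
  node 3: {1}
  node 4: {0,2,3}

{0,1,2,3}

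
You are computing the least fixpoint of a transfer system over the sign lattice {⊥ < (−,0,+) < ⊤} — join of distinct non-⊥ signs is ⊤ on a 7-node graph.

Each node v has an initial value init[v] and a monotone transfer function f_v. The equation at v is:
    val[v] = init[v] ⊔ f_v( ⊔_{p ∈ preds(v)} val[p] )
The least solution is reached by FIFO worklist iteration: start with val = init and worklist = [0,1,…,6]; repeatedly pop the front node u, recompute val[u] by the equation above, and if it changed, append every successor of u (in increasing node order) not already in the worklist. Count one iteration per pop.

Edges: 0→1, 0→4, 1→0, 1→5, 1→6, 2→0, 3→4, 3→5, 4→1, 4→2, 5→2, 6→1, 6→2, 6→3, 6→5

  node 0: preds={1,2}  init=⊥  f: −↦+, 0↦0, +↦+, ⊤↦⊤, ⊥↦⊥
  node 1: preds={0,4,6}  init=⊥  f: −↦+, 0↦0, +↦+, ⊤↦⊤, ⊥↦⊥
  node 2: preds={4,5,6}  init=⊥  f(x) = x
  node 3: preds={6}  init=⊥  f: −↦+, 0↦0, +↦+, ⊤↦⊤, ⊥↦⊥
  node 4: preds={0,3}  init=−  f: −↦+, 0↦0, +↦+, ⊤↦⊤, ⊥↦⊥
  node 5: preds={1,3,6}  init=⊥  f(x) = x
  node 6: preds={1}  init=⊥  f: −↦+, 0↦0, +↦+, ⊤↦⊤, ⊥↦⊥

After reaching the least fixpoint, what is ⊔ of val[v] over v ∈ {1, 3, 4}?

⊤

Iteration log — 20 steps:
  step 1. node 0  ⊔preds=⊥  new=⊥  stable
  step 2. node 1  ⊔preds=−  new=+  old=⊥  +wl: 0
  step 3. node 2  ⊔preds=−  new=−  old=⊥  +wl: 
  step 4. node 3  ⊔preds=⊥  new=⊥  stable
  step 5. node 4  ⊔preds=⊥  new=−  stable
  step 6. node 5  ⊔preds=+  new=+  old=⊥  +wl: 2
  step 7. node 6  ⊔preds=+  new=+  old=⊥  +wl: 1,3,5
  step 8. node 0  ⊔preds=⊤  new=⊤  old=⊥  +wl: 4
  step 9. node 2  ⊔preds=⊤  new=⊤  old=−  +wl: 0
  step 10. node 1  ⊔preds=⊤  new=⊤  old=+  +wl: 6
  step 11. node 3  ⊔preds=+  new=+  old=⊥  +wl: 
  step 12. node 5  ⊔preds=⊤  new=⊤  old=+  +wl: 2
  step 13. node 4  ⊔preds=⊤  new=⊤  old=−  +wl: 1
  step 14. node 0  ⊔preds=⊤  new=⊤  stable
  step 15. node 6  ⊔preds=⊤  new=⊤  old=+  +wl: 3,5
  step 16. node 2  ⊔preds=⊤  new=⊤  stable
  step 17. node 1  ⊔preds=⊤  new=⊤  stable
  step 18. node 3  ⊔preds=⊤  new=⊤  old=+  +wl: 4
  step 19. node 5  ⊔preds=⊤  new=⊤  stable
  step 20. node 4  ⊔preds=⊤  new=⊤  stable

Least fixpoint reached:
  node 0: ⊤
  node 1: ⊤
  node 2: ⊤
  node 3: ⊤
  node 4: ⊤
  node 5: ⊤
  node 6: ⊤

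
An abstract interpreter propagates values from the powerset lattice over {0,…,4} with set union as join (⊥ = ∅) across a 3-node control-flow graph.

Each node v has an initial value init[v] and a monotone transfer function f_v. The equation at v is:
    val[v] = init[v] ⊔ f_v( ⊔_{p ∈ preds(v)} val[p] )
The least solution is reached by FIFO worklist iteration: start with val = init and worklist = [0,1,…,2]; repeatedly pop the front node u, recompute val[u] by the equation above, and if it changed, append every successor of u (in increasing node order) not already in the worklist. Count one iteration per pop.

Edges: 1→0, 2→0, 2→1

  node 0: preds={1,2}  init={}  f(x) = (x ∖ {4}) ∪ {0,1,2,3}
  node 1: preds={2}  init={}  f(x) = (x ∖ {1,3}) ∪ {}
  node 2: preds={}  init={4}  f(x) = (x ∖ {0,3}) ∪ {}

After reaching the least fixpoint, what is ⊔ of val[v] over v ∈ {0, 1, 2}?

Trace (4 dequeues):
  [1] u=0 | in {4} | out {0,1,2,3} | prev {} | push {}
  [2] u=1 | in {4} | out {4} | prev {} | push {0}
  [3] u=2 | in {} | out {4} | ==
  [4] u=0 | in {4} | out {0,1,2,3} | ==

Converged values:
  [0] {0,1,2,3}
  [1] {4}
  [2] {4}

{0,1,2,3,4}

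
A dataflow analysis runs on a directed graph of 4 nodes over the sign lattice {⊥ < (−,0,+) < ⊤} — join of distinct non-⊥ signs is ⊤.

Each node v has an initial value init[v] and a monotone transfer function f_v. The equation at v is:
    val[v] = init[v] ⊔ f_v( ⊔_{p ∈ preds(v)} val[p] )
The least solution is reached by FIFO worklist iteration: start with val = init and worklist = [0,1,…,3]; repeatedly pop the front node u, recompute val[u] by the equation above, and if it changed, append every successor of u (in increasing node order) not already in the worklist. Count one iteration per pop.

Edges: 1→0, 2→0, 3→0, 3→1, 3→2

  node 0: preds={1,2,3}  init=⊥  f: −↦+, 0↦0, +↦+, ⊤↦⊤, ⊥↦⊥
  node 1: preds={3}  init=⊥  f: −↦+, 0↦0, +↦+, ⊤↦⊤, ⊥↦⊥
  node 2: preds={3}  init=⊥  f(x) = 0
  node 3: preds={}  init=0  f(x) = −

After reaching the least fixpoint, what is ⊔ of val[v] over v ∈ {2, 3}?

⊤

Trace (8 dequeues):
  [1] u=0 | in 0 | out 0 | prev ⊥ | push {}
  [2] u=1 | in 0 | out 0 | prev ⊥ | push {0}
  [3] u=2 | in 0 | out 0 | prev ⊥ | push {}
  [4] u=3 | in ⊥ | out ⊤ | prev 0 | push {1,2}
  [5] u=0 | in ⊤ | out ⊤ | prev 0 | push {}
  [6] u=1 | in ⊤ | out ⊤ | prev 0 | push {0}
  [7] u=2 | in ⊤ | out 0 | ==
  [8] u=0 | in ⊤ | out ⊤ | ==

Converged values:
  [0] ⊤
  [1] ⊤
  [2] 0
  [3] ⊤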